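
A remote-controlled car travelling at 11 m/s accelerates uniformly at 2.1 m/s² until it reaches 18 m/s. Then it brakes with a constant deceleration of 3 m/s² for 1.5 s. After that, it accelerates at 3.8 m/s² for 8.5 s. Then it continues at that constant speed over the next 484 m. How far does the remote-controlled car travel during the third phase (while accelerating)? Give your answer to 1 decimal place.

Phase 1 (accelerating): v₀ = 11.0 m/s, a = 2.1 m/s².
v = v₀ + at → t = (18 − 11.0) / 2.1 = 3.33 s
v² = v₀² + 2aΔx → Δx = (18² − 11.0²)/(2·2.1) = 48.3 m

Phase 2 (decelerating): v₀ = 18.0 m/s, a = -3 m/s².
v = v₀ + at = 18.0 + (-3)(1.5) = 13.5 m/s
Δx = v₀t + ½at² = 18.0·1.5 + 0.5·-3·1.5² = 23.6 m

Phase 3 (accelerating): v₀ = 13.5 m/s, a = 3.8 m/s².
v = v₀ + at = 13.5 + (3.8)(8.5) = 45.8 m/s
Δx = v₀t + ½at² = 13.5·8.5 + 0.5·3.8·8.5² = 252 m
Distance in phase 3 = 252 m

252.0 m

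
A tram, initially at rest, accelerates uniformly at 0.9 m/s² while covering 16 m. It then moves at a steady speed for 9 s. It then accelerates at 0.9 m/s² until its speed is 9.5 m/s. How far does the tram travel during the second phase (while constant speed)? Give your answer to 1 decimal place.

Phase 1 (accelerating): v₀ = 0 m/s, a = 0.9 m/s².
v² = v₀² + 2aΔx = 0² + 2·0.9·16 = 28.8 → v = 5.37 m/s
t = (v − v₀)/a = (5.37 − 0)/0.9 = 5.96 s

Phase 2 (constant speed): v₀ = 5.37 m/s, a = 0 m/s².
v = v₀ + at = 5.37 + (0)(9) = 5.37 m/s
Δx = v₀t + ½at² = 5.37·9 + 0.5·0·9² = 48.3 m
Distance in phase 2 = 48.3 m

48.3 m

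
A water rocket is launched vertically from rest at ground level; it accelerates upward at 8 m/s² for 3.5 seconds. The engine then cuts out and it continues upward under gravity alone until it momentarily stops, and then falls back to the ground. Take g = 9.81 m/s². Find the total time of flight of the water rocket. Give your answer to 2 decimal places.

10.61 s

Phase 1 (powered ascent): v₀ = 0 m/s, a = 8 m/s².
v = v₀ + at = 0 + (8)(3.5) = 28.0 m/s
Δx = v₀t + ½at² = 0·3.5 + 0.5·8·3.5² = 49.0 m

Phase 2 (coasting upward): v₀ = 28.0 m/s, a = -9.81 m/s².
v = v₀ + at → t = (0 − 28.0) / -9.81 = 2.85 s
v² = v₀² + 2aΔx → Δx = (0² − 28.0²)/(2·-9.81) = 40.0 m

Phase 3 (free fall): v₀ = 0 m/s, a = -9.81 m/s².
Falls 89.0 m from rest: t = √(2·89.0/9.81) = 4.26 s; v = g·t = 41.8 m/s.
Total time = 3.50 + 2.85 + 4.26 = 10.6 s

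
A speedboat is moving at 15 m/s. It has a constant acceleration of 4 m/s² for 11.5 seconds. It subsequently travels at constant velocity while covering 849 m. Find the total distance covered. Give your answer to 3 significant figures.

1290 m

Phase 1 (accelerating): v₀ = 15.0 m/s, a = 4 m/s².
v = v₀ + at = 15.0 + (4)(11.5) = 61.0 m/s
Δx = v₀t + ½at² = 15.0·11.5 + 0.5·4·11.5² = 437 m

Phase 2 (constant speed): v₀ = 61.0 m/s, a = 0 m/s².
Constant speed: t = d/v = 849/61.0 = 13.9 s
Total distance = 437 + 849 = 1290 m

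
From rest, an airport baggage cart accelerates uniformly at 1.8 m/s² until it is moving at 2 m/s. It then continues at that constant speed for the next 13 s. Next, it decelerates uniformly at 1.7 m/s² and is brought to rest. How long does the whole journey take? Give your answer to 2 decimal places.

15.29 s

Phase 1 (accelerating): v₀ = 0 m/s, a = 1.8 m/s².
v = v₀ + at → t = (2 − 0) / 1.8 = 1.11 s
v² = v₀² + 2aΔx → Δx = (2² − 0²)/(2·1.8) = 1.11 m

Phase 2 (constant speed): v₀ = 2.00 m/s, a = 0 m/s².
v = v₀ + at = 2.00 + (0)(13) = 2.00 m/s
Δx = v₀t + ½at² = 2.00·13 + 0.5·0·13² = 26.0 m

Phase 3 (decelerating): v₀ = 2.00 m/s, a = -1.7 m/s².
v = v₀ + at → t = (0 − 2.00) / -1.7 = 1.18 s
v² = v₀² + 2aΔx → Δx = (0² − 2.00²)/(2·-1.7) = 1.18 m
Total time = 1.11 + 13.0 + 1.18 = 15.3 s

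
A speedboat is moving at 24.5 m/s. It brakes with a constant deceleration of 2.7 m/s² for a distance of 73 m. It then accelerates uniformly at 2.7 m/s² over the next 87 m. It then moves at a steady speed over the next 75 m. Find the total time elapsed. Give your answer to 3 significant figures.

Phase 1 (decelerating): v₀ = 24.5 m/s, a = -2.7 m/s².
v² = v₀² + 2aΔx = 24.5² + 2·-2.7·73 = 206 → v = 14.4 m/s
t = (v − v₀)/a = (14.4 − 24.5)/-2.7 = 3.76 s

Phase 2 (accelerating): v₀ = 14.4 m/s, a = 2.7 m/s².
v² = v₀² + 2aΔx = 14.4² + 2·2.7·87 = 676 → v = 26.0 m/s
t = (v − v₀)/a = (26.0 − 14.4)/2.7 = 4.31 s

Phase 3 (constant speed): v₀ = 26.0 m/s, a = 0 m/s².
Constant speed: t = d/v = 75/26.0 = 2.88 s
Total time = 3.76 + 4.31 + 2.88 = 11.0 s

11.0 s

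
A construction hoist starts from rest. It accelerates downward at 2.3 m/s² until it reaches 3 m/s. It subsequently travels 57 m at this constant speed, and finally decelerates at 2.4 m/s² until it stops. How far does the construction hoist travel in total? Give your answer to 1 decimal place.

Phase 1 (accelerating): v₀ = 0 m/s, a = 2.3 m/s².
v = v₀ + at → t = (3 − 0) / 2.3 = 1.30 s
v² = v₀² + 2aΔx → Δx = (3² − 0²)/(2·2.3) = 1.96 m

Phase 2 (constant speed): v₀ = 3.00 m/s, a = 0 m/s².
Constant speed: t = d/v = 57/3.00 = 19.0 s

Phase 3 (decelerating): v₀ = 3.00 m/s, a = -2.4 m/s².
v = v₀ + at → t = (0 − 3.00) / -2.4 = 1.25 s
v² = v₀² + 2aΔx → Δx = (0² − 3.00²)/(2·-2.4) = 1.88 m
Total distance = 1.96 + 57.0 + 1.88 = 60.8 m

60.8 m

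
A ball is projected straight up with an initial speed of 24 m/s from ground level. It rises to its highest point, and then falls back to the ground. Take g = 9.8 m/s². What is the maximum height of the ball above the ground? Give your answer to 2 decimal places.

Phase 1 (rising): v₀ = 24.0 m/s, a = -9.8 m/s².
v = v₀ + at → t = (0 − 24.0) / -9.8 = 2.45 s
v² = v₀² + 2aΔx → Δx = (0² − 24.0²)/(2·-9.8) = 29.4 m
Maximum height = 29.4 m

29.39 m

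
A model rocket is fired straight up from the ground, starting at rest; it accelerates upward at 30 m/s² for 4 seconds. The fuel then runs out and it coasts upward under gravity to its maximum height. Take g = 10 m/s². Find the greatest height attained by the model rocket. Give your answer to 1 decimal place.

960.0 m

Phase 1 (powered ascent): v₀ = 0 m/s, a = 30 m/s².
v = v₀ + at = 0 + (30)(4) = 120 m/s
Δx = v₀t + ½at² = 0·4 + 0.5·30·4² = 240 m

Phase 2 (coasting upward): v₀ = 120 m/s, a = -10 m/s².
v = v₀ + at → t = (0 − 120) / -10 = 12.0 s
v² = v₀² + 2aΔx → Δx = (0² − 120²)/(2·-10) = 720 m
Maximum height = 240 + 720 = 960 m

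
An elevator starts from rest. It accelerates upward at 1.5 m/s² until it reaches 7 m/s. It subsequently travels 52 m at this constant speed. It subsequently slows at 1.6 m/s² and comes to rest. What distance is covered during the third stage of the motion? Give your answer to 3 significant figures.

Phase 1 (accelerating): v₀ = 0 m/s, a = 1.5 m/s².
v = v₀ + at → t = (7 − 0) / 1.5 = 4.67 s
v² = v₀² + 2aΔx → Δx = (7² − 0²)/(2·1.5) = 16.3 m

Phase 2 (constant speed): v₀ = 7.00 m/s, a = 0 m/s².
Constant speed: t = d/v = 52/7.00 = 7.43 s

Phase 3 (decelerating): v₀ = 7.00 m/s, a = -1.6 m/s².
v = v₀ + at → t = (0 − 7.00) / -1.6 = 4.38 s
v² = v₀² + 2aΔx → Δx = (0² − 7.00²)/(2·-1.6) = 15.3 m
Distance in phase 3 = 15.3 m

15.3 m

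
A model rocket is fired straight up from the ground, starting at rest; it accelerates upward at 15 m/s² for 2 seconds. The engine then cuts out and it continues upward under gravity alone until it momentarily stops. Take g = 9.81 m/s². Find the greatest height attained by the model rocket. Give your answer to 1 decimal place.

75.9 m

Phase 1 (powered ascent): v₀ = 0 m/s, a = 15 m/s².
v = v₀ + at = 0 + (15)(2) = 30.0 m/s
Δx = v₀t + ½at² = 0·2 + 0.5·15·2² = 30.0 m

Phase 2 (coasting upward): v₀ = 30.0 m/s, a = -9.81 m/s².
v = v₀ + at → t = (0 − 30.0) / -9.81 = 3.06 s
v² = v₀² + 2aΔx → Δx = (0² − 30.0²)/(2·-9.81) = 45.9 m
Maximum height = 30.0 + 45.9 = 75.9 m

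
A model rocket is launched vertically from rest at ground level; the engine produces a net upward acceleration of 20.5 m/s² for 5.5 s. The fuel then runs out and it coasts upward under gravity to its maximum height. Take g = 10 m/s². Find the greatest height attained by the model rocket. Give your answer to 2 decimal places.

945.69 m

Phase 1 (powered ascent): v₀ = 0 m/s, a = 20.5 m/s².
v = v₀ + at = 0 + (20.5)(5.5) = 113 m/s
Δx = v₀t + ½at² = 0·5.5 + 0.5·20.5·5.5² = 310 m

Phase 2 (coasting upward): v₀ = 113 m/s, a = -10 m/s².
v = v₀ + at → t = (0 − 113) / -10 = 11.3 s
v² = v₀² + 2aΔx → Δx = (0² − 113²)/(2·-10) = 636 m
Maximum height = 310 + 636 = 946 m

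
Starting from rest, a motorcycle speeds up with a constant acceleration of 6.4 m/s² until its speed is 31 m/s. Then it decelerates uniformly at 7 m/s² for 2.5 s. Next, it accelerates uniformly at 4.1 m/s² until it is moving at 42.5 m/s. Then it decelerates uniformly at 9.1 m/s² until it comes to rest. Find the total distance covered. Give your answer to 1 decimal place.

Phase 1 (accelerating): v₀ = 0 m/s, a = 6.4 m/s².
v = v₀ + at → t = (31 − 0) / 6.4 = 4.84 s
v² = v₀² + 2aΔx → Δx = (31² − 0²)/(2·6.4) = 75.1 m

Phase 2 (decelerating): v₀ = 31.0 m/s, a = -7 m/s².
v = v₀ + at = 31.0 + (-7)(2.5) = 13.5 m/s
Δx = v₀t + ½at² = 31.0·2.5 + 0.5·-7·2.5² = 55.6 m

Phase 3 (accelerating): v₀ = 13.5 m/s, a = 4.1 m/s².
v = v₀ + at → t = (42.5 − 13.5) / 4.1 = 7.07 s
v² = v₀² + 2aΔx → Δx = (42.5² − 13.5²)/(2·4.1) = 198 m

Phase 4 (decelerating): v₀ = 42.5 m/s, a = -9.1 m/s².
v = v₀ + at → t = (0 − 42.5) / -9.1 = 4.67 s
v² = v₀² + 2aΔx → Δx = (0² − 42.5²)/(2·-9.1) = 99.2 m
Total distance = 75.1 + 55.6 + 198 + 99.2 = 428 m

428.0 m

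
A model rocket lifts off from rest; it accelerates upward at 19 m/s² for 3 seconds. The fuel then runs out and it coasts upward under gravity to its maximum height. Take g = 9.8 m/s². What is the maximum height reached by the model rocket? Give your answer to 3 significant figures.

251 m

Phase 1 (powered ascent): v₀ = 0 m/s, a = 19 m/s².
v = v₀ + at = 0 + (19)(3) = 57.0 m/s
Δx = v₀t + ½at² = 0·3 + 0.5·19·3² = 85.5 m

Phase 2 (coasting upward): v₀ = 57.0 m/s, a = -9.8 m/s².
v = v₀ + at → t = (0 − 57.0) / -9.8 = 5.82 s
v² = v₀² + 2aΔx → Δx = (0² − 57.0²)/(2·-9.8) = 166 m
Maximum height = 85.5 + 166 = 251 m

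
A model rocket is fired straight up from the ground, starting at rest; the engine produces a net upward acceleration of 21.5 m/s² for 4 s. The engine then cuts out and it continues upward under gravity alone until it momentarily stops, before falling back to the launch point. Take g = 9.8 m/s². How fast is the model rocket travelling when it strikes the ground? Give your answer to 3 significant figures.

Phase 1 (powered ascent): v₀ = 0 m/s, a = 21.5 m/s².
v = v₀ + at = 0 + (21.5)(4) = 86.0 m/s
Δx = v₀t + ½at² = 0·4 + 0.5·21.5·4² = 172 m

Phase 2 (coasting upward): v₀ = 86.0 m/s, a = -9.8 m/s².
v = v₀ + at → t = (0 − 86.0) / -9.8 = 8.78 s
v² = v₀² + 2aΔx → Δx = (0² − 86.0²)/(2·-9.8) = 377 m

Phase 3 (free fall): v₀ = 0 m/s, a = -9.8 m/s².
Falls 549 m from rest: t = √(2·549/9.8) = 10.6 s; v = g·t = 104 m/s.
Impact speed = 104 m/s

104 m/s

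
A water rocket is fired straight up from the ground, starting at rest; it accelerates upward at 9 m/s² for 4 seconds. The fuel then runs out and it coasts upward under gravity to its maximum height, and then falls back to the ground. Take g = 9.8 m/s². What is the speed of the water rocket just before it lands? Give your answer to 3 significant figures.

52.0 m/s

Phase 1 (powered ascent): v₀ = 0 m/s, a = 9 m/s².
v = v₀ + at = 0 + (9)(4) = 36.0 m/s
Δx = v₀t + ½at² = 0·4 + 0.5·9·4² = 72.0 m

Phase 2 (coasting upward): v₀ = 36.0 m/s, a = -9.8 m/s².
v = v₀ + at → t = (0 − 36.0) / -9.8 = 3.67 s
v² = v₀² + 2aΔx → Δx = (0² − 36.0²)/(2·-9.8) = 66.1 m

Phase 3 (free fall): v₀ = 0 m/s, a = -9.8 m/s².
Falls 138 m from rest: t = √(2·138/9.8) = 5.31 s; v = g·t = 52.0 m/s.
Impact speed = 52.0 m/s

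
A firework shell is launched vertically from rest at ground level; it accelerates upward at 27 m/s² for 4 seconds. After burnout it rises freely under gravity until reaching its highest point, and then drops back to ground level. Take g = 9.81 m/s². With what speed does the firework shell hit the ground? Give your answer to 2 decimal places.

126.10 m/s

Phase 1 (powered ascent): v₀ = 0 m/s, a = 27 m/s².
v = v₀ + at = 0 + (27)(4) = 108 m/s
Δx = v₀t + ½at² = 0·4 + 0.5·27·4² = 216 m

Phase 2 (coasting upward): v₀ = 108 m/s, a = -9.81 m/s².
v = v₀ + at → t = (0 − 108) / -9.81 = 11.0 s
v² = v₀² + 2aΔx → Δx = (0² − 108²)/(2·-9.81) = 594 m

Phase 3 (free fall): v₀ = 0 m/s, a = -9.81 m/s².
Falls 810 m from rest: t = √(2·810/9.81) = 12.9 s; v = g·t = 126 m/s.
Impact speed = 126 m/s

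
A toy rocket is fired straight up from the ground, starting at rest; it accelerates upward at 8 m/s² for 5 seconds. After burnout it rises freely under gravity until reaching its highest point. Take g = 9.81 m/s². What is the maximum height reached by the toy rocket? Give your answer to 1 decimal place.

Phase 1 (powered ascent): v₀ = 0 m/s, a = 8 m/s².
v = v₀ + at = 0 + (8)(5) = 40.0 m/s
Δx = v₀t + ½at² = 0·5 + 0.5·8·5² = 100 m

Phase 2 (coasting upward): v₀ = 40.0 m/s, a = -9.81 m/s².
v = v₀ + at → t = (0 − 40.0) / -9.81 = 4.08 s
v² = v₀² + 2aΔx → Δx = (0² − 40.0²)/(2·-9.81) = 81.5 m
Maximum height = 100 + 81.5 = 182 m

181.5 m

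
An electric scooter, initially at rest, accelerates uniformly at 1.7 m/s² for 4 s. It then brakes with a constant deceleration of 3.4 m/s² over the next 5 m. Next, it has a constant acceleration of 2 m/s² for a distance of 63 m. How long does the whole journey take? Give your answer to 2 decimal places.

11.35 s

Phase 1 (accelerating): v₀ = 0 m/s, a = 1.7 m/s².
v = v₀ + at = 0 + (1.7)(4) = 6.80 m/s
Δx = v₀t + ½at² = 0·4 + 0.5·1.7·4² = 13.6 m

Phase 2 (decelerating): v₀ = 6.80 m/s, a = -3.4 m/s².
v² = v₀² + 2aΔx = 6.80² + 2·-3.4·5 = 12.2 → v = 3.50 m/s
t = (v − v₀)/a = (3.50 − 6.80)/-3.4 = 0.971 s

Phase 3 (accelerating): v₀ = 3.50 m/s, a = 2 m/s².
v² = v₀² + 2aΔx = 3.50² + 2·2·63 = 264 → v = 16.3 m/s
t = (v − v₀)/a = (16.3 − 3.50)/2 = 6.38 s
Total time = 4.00 + 0.971 + 6.38 = 11.3 s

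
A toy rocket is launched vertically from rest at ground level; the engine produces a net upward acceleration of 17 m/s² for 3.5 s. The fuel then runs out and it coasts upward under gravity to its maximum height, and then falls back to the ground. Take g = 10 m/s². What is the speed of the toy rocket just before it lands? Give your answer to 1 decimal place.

Phase 1 (powered ascent): v₀ = 0 m/s, a = 17 m/s².
v = v₀ + at = 0 + (17)(3.5) = 59.5 m/s
Δx = v₀t + ½at² = 0·3.5 + 0.5·17·3.5² = 104 m

Phase 2 (coasting upward): v₀ = 59.5 m/s, a = -10 m/s².
v = v₀ + at → t = (0 − 59.5) / -10 = 5.95 s
v² = v₀² + 2aΔx → Δx = (0² − 59.5²)/(2·-10) = 177 m

Phase 3 (free fall): v₀ = 0 m/s, a = -10 m/s².
Falls 281 m from rest: t = √(2·281/10) = 7.50 s; v = g·t = 75.0 m/s.
Impact speed = 75.0 m/s

75.0 m/s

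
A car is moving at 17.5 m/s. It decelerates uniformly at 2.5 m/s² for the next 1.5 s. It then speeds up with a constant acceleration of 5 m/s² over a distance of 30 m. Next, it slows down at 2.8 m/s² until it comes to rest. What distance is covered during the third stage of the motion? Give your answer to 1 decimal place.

Phase 1 (decelerating): v₀ = 17.5 m/s, a = -2.5 m/s².
v = v₀ + at = 17.5 + (-2.5)(1.5) = 13.8 m/s
Δx = v₀t + ½at² = 17.5·1.5 + 0.5·-2.5·1.5² = 23.4 m

Phase 2 (accelerating): v₀ = 13.8 m/s, a = 5 m/s².
v² = v₀² + 2aΔx = 13.8² + 2·5·30 = 489 → v = 22.1 m/s
t = (v − v₀)/a = (22.1 − 13.8)/5 = 1.67 s

Phase 3 (decelerating): v₀ = 22.1 m/s, a = -2.8 m/s².
v = v₀ + at → t = (0 − 22.1) / -2.8 = 7.90 s
v² = v₀² + 2aΔx → Δx = (0² − 22.1²)/(2·-2.8) = 87.3 m
Distance in phase 3 = 87.3 m

87.3 m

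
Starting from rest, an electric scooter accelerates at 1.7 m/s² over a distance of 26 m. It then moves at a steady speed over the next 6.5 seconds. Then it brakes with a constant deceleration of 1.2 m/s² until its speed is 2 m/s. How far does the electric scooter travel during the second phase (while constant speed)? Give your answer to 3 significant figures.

Phase 1 (accelerating): v₀ = 0 m/s, a = 1.7 m/s².
v² = v₀² + 2aΔx = 0² + 2·1.7·26 = 88.4 → v = 9.40 m/s
t = (v − v₀)/a = (9.40 − 0)/1.7 = 5.53 s

Phase 2 (constant speed): v₀ = 9.40 m/s, a = 0 m/s².
v = v₀ + at = 9.40 + (0)(6.5) = 9.40 m/s
Δx = v₀t + ½at² = 9.40·6.5 + 0.5·0·6.5² = 61.1 m
Distance in phase 2 = 61.1 m

61.1 m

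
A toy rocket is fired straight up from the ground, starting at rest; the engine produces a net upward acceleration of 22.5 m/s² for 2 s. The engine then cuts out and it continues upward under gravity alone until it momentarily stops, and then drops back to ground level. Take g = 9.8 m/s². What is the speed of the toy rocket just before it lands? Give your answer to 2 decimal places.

53.92 m/s

Phase 1 (powered ascent): v₀ = 0 m/s, a = 22.5 m/s².
v = v₀ + at = 0 + (22.5)(2) = 45.0 m/s
Δx = v₀t + ½at² = 0·2 + 0.5·22.5·2² = 45.0 m

Phase 2 (coasting upward): v₀ = 45.0 m/s, a = -9.8 m/s².
v = v₀ + at → t = (0 − 45.0) / -9.8 = 4.59 s
v² = v₀² + 2aΔx → Δx = (0² − 45.0²)/(2·-9.8) = 103 m

Phase 3 (free fall): v₀ = 0 m/s, a = -9.8 m/s².
Falls 148 m from rest: t = √(2·148/9.8) = 5.50 s; v = g·t = 53.9 m/s.
Impact speed = 53.9 m/s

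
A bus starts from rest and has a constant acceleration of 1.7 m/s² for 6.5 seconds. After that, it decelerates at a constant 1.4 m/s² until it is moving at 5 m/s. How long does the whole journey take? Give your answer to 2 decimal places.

Phase 1 (accelerating): v₀ = 0 m/s, a = 1.7 m/s².
v = v₀ + at = 0 + (1.7)(6.5) = 11.0 m/s
Δx = v₀t + ½at² = 0·6.5 + 0.5·1.7·6.5² = 35.9 m

Phase 2 (decelerating): v₀ = 11.0 m/s, a = -1.4 m/s².
v = v₀ + at → t = (5 − 11.0) / -1.4 = 4.32 s
v² = v₀² + 2aΔx → Δx = (5² − 11.0²)/(2·-1.4) = 34.7 m
Total time = 6.50 + 4.32 = 10.8 s

10.82 s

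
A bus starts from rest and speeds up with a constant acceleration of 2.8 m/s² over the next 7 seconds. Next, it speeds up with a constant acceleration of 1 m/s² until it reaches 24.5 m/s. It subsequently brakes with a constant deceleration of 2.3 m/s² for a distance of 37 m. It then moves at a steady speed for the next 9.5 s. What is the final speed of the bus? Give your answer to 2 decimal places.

Phase 1 (accelerating): v₀ = 0 m/s, a = 2.8 m/s².
v = v₀ + at = 0 + (2.8)(7) = 19.6 m/s
Δx = v₀t + ½at² = 0·7 + 0.5·2.8·7² = 68.6 m

Phase 2 (accelerating): v₀ = 19.6 m/s, a = 1 m/s².
v = v₀ + at → t = (24.5 − 19.6) / 1 = 4.90 s
v² = v₀² + 2aΔx → Δx = (24.5² − 19.6²)/(2·1) = 108 m

Phase 3 (decelerating): v₀ = 24.5 m/s, a = -2.3 m/s².
v² = v₀² + 2aΔx = 24.5² + 2·-2.3·37 = 430 → v = 20.7 m/s
t = (v − v₀)/a = (20.7 − 24.5)/-2.3 = 1.64 s

Phase 4 (constant speed): v₀ = 20.7 m/s, a = 0 m/s².
v = v₀ + at = 20.7 + (0)(9.5) = 20.7 m/s
Δx = v₀t + ½at² = 20.7·9.5 + 0.5·0·9.5² = 197 m
Final speed = 20.7 m/s

20.74 m/s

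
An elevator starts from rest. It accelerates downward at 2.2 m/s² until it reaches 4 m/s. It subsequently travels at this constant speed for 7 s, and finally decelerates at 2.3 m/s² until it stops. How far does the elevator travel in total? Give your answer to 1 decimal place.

35.1 m

Phase 1 (accelerating): v₀ = 0 m/s, a = 2.2 m/s².
v = v₀ + at → t = (4 − 0) / 2.2 = 1.82 s
v² = v₀² + 2aΔx → Δx = (4² − 0²)/(2·2.2) = 3.64 m

Phase 2 (constant speed): v₀ = 4.00 m/s, a = 0 m/s².
v = v₀ + at = 4.00 + (0)(7) = 4.00 m/s
Δx = v₀t + ½at² = 4.00·7 + 0.5·0·7² = 28.0 m

Phase 3 (decelerating): v₀ = 4.00 m/s, a = -2.3 m/s².
v = v₀ + at → t = (0 − 4.00) / -2.3 = 1.74 s
v² = v₀² + 2aΔx → Δx = (0² − 4.00²)/(2·-2.3) = 3.48 m
Total distance = 3.64 + 28.0 + 3.48 = 35.1 m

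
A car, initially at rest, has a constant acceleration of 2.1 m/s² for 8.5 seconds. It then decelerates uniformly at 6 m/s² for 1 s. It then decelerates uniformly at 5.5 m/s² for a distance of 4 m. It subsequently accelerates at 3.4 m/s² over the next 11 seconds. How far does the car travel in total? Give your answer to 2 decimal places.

408.43 m

Phase 1 (accelerating): v₀ = 0 m/s, a = 2.1 m/s².
v = v₀ + at = 0 + (2.1)(8.5) = 17.9 m/s
Δx = v₀t + ½at² = 0·8.5 + 0.5·2.1·8.5² = 75.9 m

Phase 2 (decelerating): v₀ = 17.9 m/s, a = -6 m/s².
v = v₀ + at = 17.9 + (-6)(1) = 11.9 m/s
Δx = v₀t + ½at² = 17.9·1 + 0.5·-6·1² = 14.9 m

Phase 3 (decelerating): v₀ = 11.9 m/s, a = -5.5 m/s².
v² = v₀² + 2aΔx = 11.9² + 2·-5.5·4 = 96.4 → v = 9.82 m/s
t = (v − v₀)/a = (9.82 − 11.9)/-5.5 = 0.369 s

Phase 4 (accelerating): v₀ = 9.82 m/s, a = 3.4 m/s².
v = v₀ + at = 9.82 + (3.4)(11) = 47.2 m/s
Δx = v₀t + ½at² = 9.82·11 + 0.5·3.4·11² = 314 m
Total distance = 75.9 + 14.9 + 4.00 + 314 = 408 m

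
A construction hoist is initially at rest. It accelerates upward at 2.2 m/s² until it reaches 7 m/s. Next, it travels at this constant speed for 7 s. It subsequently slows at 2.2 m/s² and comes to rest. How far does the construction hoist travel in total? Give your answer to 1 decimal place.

Phase 1 (accelerating): v₀ = 0 m/s, a = 2.2 m/s².
v = v₀ + at → t = (7 − 0) / 2.2 = 3.18 s
v² = v₀² + 2aΔx → Δx = (7² − 0²)/(2·2.2) = 11.1 m

Phase 2 (constant speed): v₀ = 7.00 m/s, a = 0 m/s².
v = v₀ + at = 7.00 + (0)(7) = 7.00 m/s
Δx = v₀t + ½at² = 7.00·7 + 0.5·0·7² = 49.0 m

Phase 3 (decelerating): v₀ = 7.00 m/s, a = -2.2 m/s².
v = v₀ + at → t = (0 − 7.00) / -2.2 = 3.18 s
v² = v₀² + 2aΔx → Δx = (0² − 7.00²)/(2·-2.2) = 11.1 m
Total distance = 11.1 + 49.0 + 11.1 = 71.3 m

71.3 m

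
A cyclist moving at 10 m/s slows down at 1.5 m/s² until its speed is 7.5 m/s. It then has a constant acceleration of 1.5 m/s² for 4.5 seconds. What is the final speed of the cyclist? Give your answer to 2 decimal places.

14.25 m/s

Phase 1 (decelerating): v₀ = 10.0 m/s, a = -1.5 m/s².
v = v₀ + at → t = (7.5 − 10.0) / -1.5 = 1.67 s
v² = v₀² + 2aΔx → Δx = (7.5² − 10.0²)/(2·-1.5) = 14.6 m

Phase 2 (accelerating): v₀ = 7.50 m/s, a = 1.5 m/s².
v = v₀ + at = 7.50 + (1.5)(4.5) = 14.2 m/s
Δx = v₀t + ½at² = 7.50·4.5 + 0.5·1.5·4.5² = 48.9 m
Final speed = 14.2 m/s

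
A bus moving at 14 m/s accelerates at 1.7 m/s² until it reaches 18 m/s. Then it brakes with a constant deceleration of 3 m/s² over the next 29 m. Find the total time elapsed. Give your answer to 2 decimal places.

Phase 1 (accelerating): v₀ = 14.0 m/s, a = 1.7 m/s².
v = v₀ + at → t = (18 − 14.0) / 1.7 = 2.35 s
v² = v₀² + 2aΔx → Δx = (18² − 14.0²)/(2·1.7) = 37.6 m

Phase 2 (decelerating): v₀ = 18.0 m/s, a = -3 m/s².
v² = v₀² + 2aΔx = 18.0² + 2·-3·29 = 150 → v = 12.2 m/s
t = (v − v₀)/a = (12.2 − 18.0)/-3 = 1.92 s
Total time = 2.35 + 1.92 = 4.27 s

4.27 s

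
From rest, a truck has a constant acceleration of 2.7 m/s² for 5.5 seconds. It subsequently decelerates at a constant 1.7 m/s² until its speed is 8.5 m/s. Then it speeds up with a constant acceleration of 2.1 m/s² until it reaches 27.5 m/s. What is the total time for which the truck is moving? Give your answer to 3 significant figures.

Phase 1 (accelerating): v₀ = 0 m/s, a = 2.7 m/s².
v = v₀ + at = 0 + (2.7)(5.5) = 14.9 m/s
Δx = v₀t + ½at² = 0·5.5 + 0.5·2.7·5.5² = 40.8 m

Phase 2 (decelerating): v₀ = 14.9 m/s, a = -1.7 m/s².
v = v₀ + at → t = (8.5 − 14.9) / -1.7 = 3.74 s
v² = v₀² + 2aΔx → Δx = (8.5² − 14.9²)/(2·-1.7) = 43.6 m

Phase 3 (accelerating): v₀ = 8.50 m/s, a = 2.1 m/s².
v = v₀ + at → t = (27.5 − 8.50) / 2.1 = 9.05 s
v² = v₀² + 2aΔx → Δx = (27.5² − 8.50²)/(2·2.1) = 163 m
Total time = 5.50 + 3.74 + 9.05 = 18.3 s

18.3 s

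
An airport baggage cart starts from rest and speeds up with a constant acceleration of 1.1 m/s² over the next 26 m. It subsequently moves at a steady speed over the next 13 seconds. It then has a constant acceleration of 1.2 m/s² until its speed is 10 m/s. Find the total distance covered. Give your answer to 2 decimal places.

Phase 1 (accelerating): v₀ = 0 m/s, a = 1.1 m/s².
v² = v₀² + 2aΔx = 0² + 2·1.1·26 = 57.2 → v = 7.56 m/s
t = (v − v₀)/a = (7.56 − 0)/1.1 = 6.88 s

Phase 2 (constant speed): v₀ = 7.56 m/s, a = 0 m/s².
v = v₀ + at = 7.56 + (0)(13) = 7.56 m/s
Δx = v₀t + ½at² = 7.56·13 + 0.5·0·13² = 98.3 m

Phase 3 (accelerating): v₀ = 7.56 m/s, a = 1.2 m/s².
v = v₀ + at → t = (10 − 7.56) / 1.2 = 2.03 s
v² = v₀² + 2aΔx → Δx = (10² − 7.56²)/(2·1.2) = 17.8 m
Total distance = 26.0 + 98.3 + 17.8 = 142 m

142.15 m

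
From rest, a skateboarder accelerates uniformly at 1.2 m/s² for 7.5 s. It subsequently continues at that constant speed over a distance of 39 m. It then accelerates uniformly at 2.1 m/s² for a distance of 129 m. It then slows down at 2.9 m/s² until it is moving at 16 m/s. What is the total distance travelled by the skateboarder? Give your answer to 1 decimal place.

265.0 m

Phase 1 (accelerating): v₀ = 0 m/s, a = 1.2 m/s².
v = v₀ + at = 0 + (1.2)(7.5) = 9.00 m/s
Δx = v₀t + ½at² = 0·7.5 + 0.5·1.2·7.5² = 33.8 m

Phase 2 (constant speed): v₀ = 9.00 m/s, a = 0 m/s².
Constant speed: t = d/v = 39/9.00 = 4.33 s

Phase 3 (accelerating): v₀ = 9.00 m/s, a = 2.1 m/s².
v² = v₀² + 2aΔx = 9.00² + 2·2.1·129 = 623 → v = 25.0 m/s
t = (v − v₀)/a = (25.0 − 9.00)/2.1 = 7.60 s

Phase 4 (decelerating): v₀ = 25.0 m/s, a = -2.9 m/s².
v = v₀ + at → t = (16 − 25.0) / -2.9 = 3.09 s
v² = v₀² + 2aΔx → Δx = (16² − 25.0²)/(2·-2.9) = 63.2 m
Total distance = 33.8 + 39.0 + 129 + 63.2 = 265 m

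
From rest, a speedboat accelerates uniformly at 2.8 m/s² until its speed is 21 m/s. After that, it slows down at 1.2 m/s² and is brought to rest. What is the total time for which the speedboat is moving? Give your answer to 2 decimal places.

25.00 s

Phase 1 (accelerating): v₀ = 0 m/s, a = 2.8 m/s².
v = v₀ + at → t = (21 − 0) / 2.8 = 7.50 s
v² = v₀² + 2aΔx → Δx = (21² − 0²)/(2·2.8) = 78.8 m

Phase 2 (decelerating): v₀ = 21.0 m/s, a = -1.2 m/s².
v = v₀ + at → t = (0 − 21.0) / -1.2 = 17.5 s
v² = v₀² + 2aΔx → Δx = (0² − 21.0²)/(2·-1.2) = 184 m
Total time = 7.50 + 17.5 = 25.0 s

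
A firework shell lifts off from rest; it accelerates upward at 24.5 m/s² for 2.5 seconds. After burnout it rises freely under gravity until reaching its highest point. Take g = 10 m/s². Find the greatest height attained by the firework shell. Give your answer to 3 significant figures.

Phase 1 (powered ascent): v₀ = 0 m/s, a = 24.5 m/s².
v = v₀ + at = 0 + (24.5)(2.5) = 61.2 m/s
Δx = v₀t + ½at² = 0·2.5 + 0.5·24.5·2.5² = 76.6 m

Phase 2 (coasting upward): v₀ = 61.2 m/s, a = -10 m/s².
v = v₀ + at → t = (0 − 61.2) / -10 = 6.12 s
v² = v₀² + 2aΔx → Δx = (0² − 61.2²)/(2·-10) = 188 m
Maximum height = 76.6 + 188 = 264 m

264 m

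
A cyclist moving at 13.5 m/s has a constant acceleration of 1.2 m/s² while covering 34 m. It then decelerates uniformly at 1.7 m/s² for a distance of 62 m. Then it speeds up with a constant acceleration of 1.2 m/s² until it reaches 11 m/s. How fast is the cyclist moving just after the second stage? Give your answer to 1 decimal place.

7.3 m/s

Phase 1 (accelerating): v₀ = 13.5 m/s, a = 1.2 m/s².
v² = v₀² + 2aΔx = 13.5² + 2·1.2·34 = 264 → v = 16.2 m/s
t = (v − v₀)/a = (16.2 − 13.5)/1.2 = 2.29 s

Phase 2 (decelerating): v₀ = 16.2 m/s, a = -1.7 m/s².
v² = v₀² + 2aΔx = 16.2² + 2·-1.7·62 = 53.1 → v = 7.28 m/s
t = (v − v₀)/a = (7.28 − 16.2)/-1.7 = 5.27 s
Speed at end of phase 2 = 7.28 m/s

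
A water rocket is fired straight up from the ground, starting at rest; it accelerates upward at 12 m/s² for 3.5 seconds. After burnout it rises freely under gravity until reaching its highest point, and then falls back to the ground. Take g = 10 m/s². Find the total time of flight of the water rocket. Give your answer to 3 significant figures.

13.4 s

Phase 1 (powered ascent): v₀ = 0 m/s, a = 12 m/s².
v = v₀ + at = 0 + (12)(3.5) = 42.0 m/s
Δx = v₀t + ½at² = 0·3.5 + 0.5·12·3.5² = 73.5 m

Phase 2 (coasting upward): v₀ = 42.0 m/s, a = -10 m/s².
v = v₀ + at → t = (0 − 42.0) / -10 = 4.20 s
v² = v₀² + 2aΔx → Δx = (0² − 42.0²)/(2·-10) = 88.2 m

Phase 3 (free fall): v₀ = 0 m/s, a = -10 m/s².
Falls 162 m from rest: t = √(2·162/10) = 5.69 s; v = g·t = 56.9 m/s.
Total time = 3.50 + 4.20 + 5.69 = 13.4 s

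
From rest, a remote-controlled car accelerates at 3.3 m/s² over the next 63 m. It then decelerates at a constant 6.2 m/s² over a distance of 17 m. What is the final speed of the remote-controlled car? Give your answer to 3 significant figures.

Phase 1 (accelerating): v₀ = 0 m/s, a = 3.3 m/s².
v² = v₀² + 2aΔx = 0² + 2·3.3·63 = 416 → v = 20.4 m/s
t = (v − v₀)/a = (20.4 − 0)/3.3 = 6.18 s

Phase 2 (decelerating): v₀ = 20.4 m/s, a = -6.2 m/s².
v² = v₀² + 2aΔx = 20.4² + 2·-6.2·17 = 205 → v = 14.3 m/s
t = (v − v₀)/a = (14.3 − 20.4)/-6.2 = 0.980 s
Final speed = 14.3 m/s

14.3 m/s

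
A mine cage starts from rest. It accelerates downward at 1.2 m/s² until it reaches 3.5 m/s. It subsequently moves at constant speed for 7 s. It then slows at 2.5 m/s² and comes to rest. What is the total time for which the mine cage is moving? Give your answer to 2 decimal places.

11.32 s

Phase 1 (accelerating): v₀ = 0 m/s, a = 1.2 m/s².
v = v₀ + at → t = (3.5 − 0) / 1.2 = 2.92 s
v² = v₀² + 2aΔx → Δx = (3.5² − 0²)/(2·1.2) = 5.10 m

Phase 2 (constant speed): v₀ = 3.50 m/s, a = 0 m/s².
v = v₀ + at = 3.50 + (0)(7) = 3.50 m/s
Δx = v₀t + ½at² = 3.50·7 + 0.5·0·7² = 24.5 m

Phase 3 (decelerating): v₀ = 3.50 m/s, a = -2.5 m/s².
v = v₀ + at → t = (0 − 3.50) / -2.5 = 1.40 s
v² = v₀² + 2aΔx → Δx = (0² − 3.50²)/(2·-2.5) = 2.45 m
Total time = 2.92 + 7.00 + 1.40 = 11.3 s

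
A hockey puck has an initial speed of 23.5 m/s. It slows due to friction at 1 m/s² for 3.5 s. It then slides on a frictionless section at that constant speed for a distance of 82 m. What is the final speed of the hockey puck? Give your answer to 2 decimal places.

20.00 m/s

Phase 1 (decelerating): v₀ = 23.5 m/s, a = -1 m/s².
v = v₀ + at = 23.5 + (-1)(3.5) = 20.0 m/s
Δx = v₀t + ½at² = 23.5·3.5 + 0.5·-1·3.5² = 76.1 m

Phase 2 (constant speed): v₀ = 20.0 m/s, a = 0 m/s².
Constant speed: t = d/v = 82/20.0 = 4.10 s
Final speed = 20.0 m/s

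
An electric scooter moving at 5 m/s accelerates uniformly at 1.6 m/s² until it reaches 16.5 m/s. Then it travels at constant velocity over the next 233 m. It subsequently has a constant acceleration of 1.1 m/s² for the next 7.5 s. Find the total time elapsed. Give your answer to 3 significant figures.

28.8 s

Phase 1 (accelerating): v₀ = 5.00 m/s, a = 1.6 m/s².
v = v₀ + at → t = (16.5 − 5.00) / 1.6 = 7.19 s
v² = v₀² + 2aΔx → Δx = (16.5² − 5.00²)/(2·1.6) = 77.3 m

Phase 2 (constant speed): v₀ = 16.5 m/s, a = 0 m/s².
Constant speed: t = d/v = 233/16.5 = 14.1 s

Phase 3 (accelerating): v₀ = 16.5 m/s, a = 1.1 m/s².
v = v₀ + at = 16.5 + (1.1)(7.5) = 24.8 m/s
Δx = v₀t + ½at² = 16.5·7.5 + 0.5·1.1·7.5² = 155 m
Total time = 7.19 + 14.1 + 7.50 = 28.8 s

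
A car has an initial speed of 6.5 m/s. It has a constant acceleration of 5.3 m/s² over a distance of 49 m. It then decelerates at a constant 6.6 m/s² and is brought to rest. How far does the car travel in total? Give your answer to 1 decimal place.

Phase 1 (accelerating): v₀ = 6.50 m/s, a = 5.3 m/s².
v² = v₀² + 2aΔx = 6.50² + 2·5.3·49 = 562 → v = 23.7 m/s
t = (v − v₀)/a = (23.7 − 6.50)/5.3 = 3.25 s

Phase 2 (decelerating): v₀ = 23.7 m/s, a = -6.6 m/s².
v = v₀ + at → t = (0 − 23.7) / -6.6 = 3.59 s
v² = v₀² + 2aΔx → Δx = (0² − 23.7²)/(2·-6.6) = 42.5 m
Total distance = 49.0 + 42.5 = 91.5 m

91.5 m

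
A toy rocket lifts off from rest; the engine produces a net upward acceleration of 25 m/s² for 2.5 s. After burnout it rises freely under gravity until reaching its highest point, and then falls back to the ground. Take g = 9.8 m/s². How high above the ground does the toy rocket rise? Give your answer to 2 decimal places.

Phase 1 (powered ascent): v₀ = 0 m/s, a = 25 m/s².
v = v₀ + at = 0 + (25)(2.5) = 62.5 m/s
Δx = v₀t + ½at² = 0·2.5 + 0.5·25·2.5² = 78.1 m

Phase 2 (coasting upward): v₀ = 62.5 m/s, a = -9.8 m/s².
v = v₀ + at → t = (0 − 62.5) / -9.8 = 6.38 s
v² = v₀² + 2aΔx → Δx = (0² − 62.5²)/(2·-9.8) = 199 m
Maximum height = 78.1 + 199 = 277 m

277.42 m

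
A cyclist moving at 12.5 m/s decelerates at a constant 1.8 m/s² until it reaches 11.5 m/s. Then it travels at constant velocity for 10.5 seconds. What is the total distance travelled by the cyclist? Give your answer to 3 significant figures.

Phase 1 (decelerating): v₀ = 12.5 m/s, a = -1.8 m/s².
v = v₀ + at → t = (11.5 − 12.5) / -1.8 = 0.556 s
v² = v₀² + 2aΔx → Δx = (11.5² − 12.5²)/(2·-1.8) = 6.67 m

Phase 2 (constant speed): v₀ = 11.5 m/s, a = 0 m/s².
v = v₀ + at = 11.5 + (0)(10.5) = 11.5 m/s
Δx = v₀t + ½at² = 11.5·10.5 + 0.5·0·10.5² = 121 m
Total distance = 6.67 + 121 = 127 m

127 m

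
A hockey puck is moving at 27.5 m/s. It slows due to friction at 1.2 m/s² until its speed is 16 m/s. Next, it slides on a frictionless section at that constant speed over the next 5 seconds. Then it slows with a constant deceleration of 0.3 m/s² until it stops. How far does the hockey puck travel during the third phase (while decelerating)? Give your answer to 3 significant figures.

427 m

Phase 1 (decelerating): v₀ = 27.5 m/s, a = -1.2 m/s².
v = v₀ + at → t = (16 − 27.5) / -1.2 = 9.58 s
v² = v₀² + 2aΔx → Δx = (16² − 27.5²)/(2·-1.2) = 208 m

Phase 2 (constant speed): v₀ = 16.0 m/s, a = 0 m/s².
v = v₀ + at = 16.0 + (0)(5) = 16.0 m/s
Δx = v₀t + ½at² = 16.0·5 + 0.5·0·5² = 80.0 m

Phase 3 (decelerating): v₀ = 16.0 m/s, a = -0.3 m/s².
v = v₀ + at → t = (0 − 16.0) / -0.3 = 53.3 s
v² = v₀² + 2aΔx → Δx = (0² − 16.0²)/(2·-0.3) = 427 m
Distance in phase 3 = 427 m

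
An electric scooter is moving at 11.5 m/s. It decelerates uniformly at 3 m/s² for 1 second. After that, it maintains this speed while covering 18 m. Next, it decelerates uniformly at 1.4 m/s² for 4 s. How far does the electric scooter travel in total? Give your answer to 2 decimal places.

Phase 1 (decelerating): v₀ = 11.5 m/s, a = -3 m/s².
v = v₀ + at = 11.5 + (-3)(1) = 8.50 m/s
Δx = v₀t + ½at² = 11.5·1 + 0.5·-3·1² = 10.0 m

Phase 2 (constant speed): v₀ = 8.50 m/s, a = 0 m/s².
Constant speed: t = d/v = 18/8.50 = 2.12 s

Phase 3 (decelerating): v₀ = 8.50 m/s, a = -1.4 m/s².
v = v₀ + at = 8.50 + (-1.4)(4) = 2.90 m/s
Δx = v₀t + ½at² = 8.50·4 + 0.5·-1.4·4² = 22.8 m
Total distance = 10.0 + 18.0 + 22.8 = 50.8 m

50.80 m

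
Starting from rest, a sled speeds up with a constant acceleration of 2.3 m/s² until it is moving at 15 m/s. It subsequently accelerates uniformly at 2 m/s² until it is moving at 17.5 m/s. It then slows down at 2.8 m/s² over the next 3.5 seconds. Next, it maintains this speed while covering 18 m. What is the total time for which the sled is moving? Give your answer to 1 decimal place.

13.6 s

Phase 1 (accelerating): v₀ = 0 m/s, a = 2.3 m/s².
v = v₀ + at → t = (15 − 0) / 2.3 = 6.52 s
v² = v₀² + 2aΔx → Δx = (15² − 0²)/(2·2.3) = 48.9 m

Phase 2 (accelerating): v₀ = 15.0 m/s, a = 2 m/s².
v = v₀ + at → t = (17.5 − 15.0) / 2 = 1.25 s
v² = v₀² + 2aΔx → Δx = (17.5² − 15.0²)/(2·2) = 20.3 m

Phase 3 (decelerating): v₀ = 17.5 m/s, a = -2.8 m/s².
v = v₀ + at = 17.5 + (-2.8)(3.5) = 7.70 m/s
Δx = v₀t + ½at² = 17.5·3.5 + 0.5·-2.8·3.5² = 44.1 m

Phase 4 (constant speed): v₀ = 7.70 m/s, a = 0 m/s².
Constant speed: t = d/v = 18/7.70 = 2.34 s
Total time = 6.52 + 1.25 + 3.50 + 2.34 = 13.6 s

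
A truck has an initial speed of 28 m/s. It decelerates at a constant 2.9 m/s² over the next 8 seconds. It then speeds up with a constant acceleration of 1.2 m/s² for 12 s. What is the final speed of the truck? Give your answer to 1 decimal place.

19.2 m/s

Phase 1 (decelerating): v₀ = 28.0 m/s, a = -2.9 m/s².
v = v₀ + at = 28.0 + (-2.9)(8) = 4.80 m/s
Δx = v₀t + ½at² = 28.0·8 + 0.5·-2.9·8² = 131 m

Phase 2 (accelerating): v₀ = 4.80 m/s, a = 1.2 m/s².
v = v₀ + at = 4.80 + (1.2)(12) = 19.2 m/s
Δx = v₀t + ½at² = 4.80·12 + 0.5·1.2·12² = 144 m
Final speed = 19.2 m/s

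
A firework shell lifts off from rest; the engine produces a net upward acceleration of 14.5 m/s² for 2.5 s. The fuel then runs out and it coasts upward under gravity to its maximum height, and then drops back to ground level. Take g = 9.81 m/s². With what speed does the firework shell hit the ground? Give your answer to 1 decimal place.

Phase 1 (powered ascent): v₀ = 0 m/s, a = 14.5 m/s².
v = v₀ + at = 0 + (14.5)(2.5) = 36.2 m/s
Δx = v₀t + ½at² = 0·2.5 + 0.5·14.5·2.5² = 45.3 m

Phase 2 (coasting upward): v₀ = 36.2 m/s, a = -9.81 m/s².
v = v₀ + at → t = (0 − 36.2) / -9.81 = 3.70 s
v² = v₀² + 2aΔx → Δx = (0² − 36.2²)/(2·-9.81) = 67.0 m

Phase 3 (free fall): v₀ = 0 m/s, a = -9.81 m/s².
Falls 112 m from rest: t = √(2·112/9.81) = 4.78 s; v = g·t = 46.9 m/s.
Impact speed = 46.9 m/s

46.9 m/s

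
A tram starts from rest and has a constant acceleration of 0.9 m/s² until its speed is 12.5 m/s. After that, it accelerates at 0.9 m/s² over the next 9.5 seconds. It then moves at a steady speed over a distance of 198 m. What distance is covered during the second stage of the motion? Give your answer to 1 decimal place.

159.4 m

Phase 1 (accelerating): v₀ = 0 m/s, a = 0.9 m/s².
v = v₀ + at → t = (12.5 − 0) / 0.9 = 13.9 s
v² = v₀² + 2aΔx → Δx = (12.5² − 0²)/(2·0.9) = 86.8 m

Phase 2 (accelerating): v₀ = 12.5 m/s, a = 0.9 m/s².
v = v₀ + at = 12.5 + (0.9)(9.5) = 21.1 m/s
Δx = v₀t + ½at² = 12.5·9.5 + 0.5·0.9·9.5² = 159 m
Distance in phase 2 = 159 m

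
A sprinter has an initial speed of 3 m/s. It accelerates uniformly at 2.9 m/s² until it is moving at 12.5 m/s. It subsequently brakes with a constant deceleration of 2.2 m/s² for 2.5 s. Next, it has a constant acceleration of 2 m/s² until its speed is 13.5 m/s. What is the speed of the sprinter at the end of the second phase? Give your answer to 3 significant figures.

Phase 1 (accelerating): v₀ = 3.00 m/s, a = 2.9 m/s².
v = v₀ + at → t = (12.5 − 3.00) / 2.9 = 3.28 s
v² = v₀² + 2aΔx → Δx = (12.5² − 3.00²)/(2·2.9) = 25.4 m

Phase 2 (decelerating): v₀ = 12.5 m/s, a = -2.2 m/s².
v = v₀ + at = 12.5 + (-2.2)(2.5) = 7.00 m/s
Δx = v₀t + ½at² = 12.5·2.5 + 0.5·-2.2·2.5² = 24.4 m
Speed at end of phase 2 = 7.00 m/s

7.00 m/s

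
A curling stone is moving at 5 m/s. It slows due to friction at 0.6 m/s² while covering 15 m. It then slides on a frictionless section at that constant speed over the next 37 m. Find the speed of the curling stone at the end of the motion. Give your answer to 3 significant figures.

Phase 1 (decelerating): v₀ = 5.00 m/s, a = -0.6 m/s².
v² = v₀² + 2aΔx = 5.00² + 2·-0.6·15 = 7.00 → v = 2.65 m/s
t = (v − v₀)/a = (2.65 − 5.00)/-0.6 = 3.92 s

Phase 2 (constant speed): v₀ = 2.65 m/s, a = 0 m/s².
Constant speed: t = d/v = 37/2.65 = 14.0 s
Final speed = 2.65 m/s

2.65 m/s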